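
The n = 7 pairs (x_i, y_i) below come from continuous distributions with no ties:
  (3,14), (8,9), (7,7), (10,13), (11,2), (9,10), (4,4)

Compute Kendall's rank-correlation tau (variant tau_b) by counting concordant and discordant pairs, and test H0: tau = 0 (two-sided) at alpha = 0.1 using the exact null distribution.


Step 1: Enumerate the 21 unordered pairs (i,j) with i<j and classify each by sign(x_j-x_i) * sign(y_j-y_i).
  (1,2):dx=+5,dy=-5->D; (1,3):dx=+4,dy=-7->D; (1,4):dx=+7,dy=-1->D; (1,5):dx=+8,dy=-12->D
  (1,6):dx=+6,dy=-4->D; (1,7):dx=+1,dy=-10->D; (2,3):dx=-1,dy=-2->C; (2,4):dx=+2,dy=+4->C
  (2,5):dx=+3,dy=-7->D; (2,6):dx=+1,dy=+1->C; (2,7):dx=-4,dy=-5->C; (3,4):dx=+3,dy=+6->C
  (3,5):dx=+4,dy=-5->D; (3,6):dx=+2,dy=+3->C; (3,7):dx=-3,dy=-3->C; (4,5):dx=+1,dy=-11->D
  (4,6):dx=-1,dy=-3->C; (4,7):dx=-6,dy=-9->C; (5,6):dx=-2,dy=+8->D; (5,7):dx=-7,dy=+2->D
  (6,7):dx=-5,dy=-6->C
Step 2: C = 10, D = 11, total pairs = 21.
Step 3: tau = (C - D)/(n(n-1)/2) = (10 - 11)/21 = -0.047619.
Step 4: Exact two-sided p-value (enumerate n! = 5040 permutations of y under H0): p = 1.000000.
Step 5: alpha = 0.1. fail to reject H0.

tau_b = -0.0476 (C=10, D=11), p = 1.000000, fail to reject H0.


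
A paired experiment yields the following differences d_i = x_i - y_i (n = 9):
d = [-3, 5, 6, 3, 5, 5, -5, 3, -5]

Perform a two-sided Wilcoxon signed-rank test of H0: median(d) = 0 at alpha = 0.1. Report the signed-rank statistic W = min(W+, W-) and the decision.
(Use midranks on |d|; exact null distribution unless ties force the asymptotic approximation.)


Step 1: Drop any zero differences (none here) and take |d_i|.
|d| = [3, 5, 6, 3, 5, 5, 5, 3, 5]
Step 2: Midrank |d_i| (ties get averaged ranks).
ranks: |3|->2, |5|->6, |6|->9, |3|->2, |5|->6, |5|->6, |5|->6, |3|->2, |5|->6
Step 3: Attach original signs; sum ranks with positive sign and with negative sign.
W+ = 6 + 9 + 2 + 6 + 6 + 2 = 31
W- = 2 + 6 + 6 = 14
(Check: W+ + W- = 45 should equal n(n+1)/2 = 45.)
Step 4: Test statistic W = min(W+, W-) = 14.
Step 5: Ties in |d|, so use the tie-corrected normal approximation.
        E[W] = n(n+1)/4 = 9*10/4 = 22.5.
        Tie groups: |d|=3 (t=3), |d|=5 (t=5); sum(t^3 - t) = 144.
        Var[W] = n(n+1)(2n+1)/24 - sum(t^3-t)/48 = 1710/24 - 144/48 = 68.25.
        z = (W - E[W]) / sqrt(Var[W]) = (14 - 22.5) / 8.2614 = -1.0289.
        Two-sided p = 2*Phi(z) = 0.303533.
Step 6: alpha = 0.1. fail to reject H0.

W+ = 31, W- = 14, W = min = 14, p = 0.303533, fail to reject H0.


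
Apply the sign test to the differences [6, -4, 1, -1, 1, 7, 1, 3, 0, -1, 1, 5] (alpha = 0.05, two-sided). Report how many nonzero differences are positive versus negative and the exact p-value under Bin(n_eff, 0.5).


Step 1: Discard zero differences. Original n = 12; n_eff = number of nonzero differences = 11.
Nonzero differences (with sign): +6, -4, +1, -1, +1, +7, +1, +3, -1, +1, +5
Step 2: Count signs: positive = 8, negative = 3.
Step 3: Under H0: P(positive) = 0.5, so the number of positives S ~ Bin(11, 0.5).
Step 4: Two-sided exact p-value = sum of Bin(11,0.5) probabilities at or below the observed probability = 0.226562.
Step 5: alpha = 0.05. fail to reject H0.

n_eff = 11, pos = 8, neg = 3, p = 0.226562, fail to reject H0.


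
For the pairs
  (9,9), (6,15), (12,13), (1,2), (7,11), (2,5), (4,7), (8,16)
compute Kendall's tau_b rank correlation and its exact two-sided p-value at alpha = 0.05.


Step 1: Enumerate the 28 unordered pairs (i,j) with i<j and classify each by sign(x_j-x_i) * sign(y_j-y_i).
  (1,2):dx=-3,dy=+6->D; (1,3):dx=+3,dy=+4->C; (1,4):dx=-8,dy=-7->C; (1,5):dx=-2,dy=+2->D
  (1,6):dx=-7,dy=-4->C; (1,7):dx=-5,dy=-2->C; (1,8):dx=-1,dy=+7->D; (2,3):dx=+6,dy=-2->D
  (2,4):dx=-5,dy=-13->C; (2,5):dx=+1,dy=-4->D; (2,6):dx=-4,dy=-10->C; (2,7):dx=-2,dy=-8->C
  (2,8):dx=+2,dy=+1->C; (3,4):dx=-11,dy=-11->C; (3,5):dx=-5,dy=-2->C; (3,6):dx=-10,dy=-8->C
  (3,7):dx=-8,dy=-6->C; (3,8):dx=-4,dy=+3->D; (4,5):dx=+6,dy=+9->C; (4,6):dx=+1,dy=+3->C
  (4,7):dx=+3,dy=+5->C; (4,8):dx=+7,dy=+14->C; (5,6):dx=-5,dy=-6->C; (5,7):dx=-3,dy=-4->C
  (5,8):dx=+1,dy=+5->C; (6,7):dx=+2,dy=+2->C; (6,8):dx=+6,dy=+11->C; (7,8):dx=+4,dy=+9->C
Step 2: C = 22, D = 6, total pairs = 28.
Step 3: tau = (C - D)/(n(n-1)/2) = (22 - 6)/28 = 0.571429.
Step 4: Exact two-sided p-value (enumerate n! = 40320 permutations of y under H0): p = 0.061012.
Step 5: alpha = 0.05. fail to reject H0.

tau_b = 0.5714 (C=22, D=6), p = 0.061012, fail to reject H0.


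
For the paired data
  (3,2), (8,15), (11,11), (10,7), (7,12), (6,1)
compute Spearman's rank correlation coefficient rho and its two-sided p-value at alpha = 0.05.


Step 1: Rank x and y separately (midranks; no ties here).
rank(x): 3->1, 8->4, 11->6, 10->5, 7->3, 6->2
rank(y): 2->2, 15->6, 11->4, 7->3, 12->5, 1->1
Step 2: d_i = R_x(i) - R_y(i); compute d_i^2.
  (1-2)^2=1, (4-6)^2=4, (6-4)^2=4, (5-3)^2=4, (3-5)^2=4, (2-1)^2=1
sum(d^2) = 18.
Step 3: rho = 1 - 6*18 / (6*(6^2 - 1)) = 1 - 108/210 = 0.485714.
Step 4: Under H0, t = rho * sqrt((n-2)/(1-rho^2)) = 1.1113 ~ t(4).
Step 5: Two-sided p-value from the t-distribution with 4 df = 0.328723.
Step 6: alpha = 0.05. fail to reject H0.

rho = 0.4857, p = 0.328723, fail to reject H0 at alpha = 0.05.


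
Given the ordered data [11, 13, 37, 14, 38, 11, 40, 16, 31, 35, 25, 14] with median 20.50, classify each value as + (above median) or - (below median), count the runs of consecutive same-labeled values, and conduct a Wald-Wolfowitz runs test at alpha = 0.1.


Step 1: Compute median = 20.50; label A = above, B = below.
Labels in order: BBABABABAAAB  (n_A = 6, n_B = 6)
Step 2: Count runs R = 9.
Step 3: Under H0 (random ordering), E[R] = 2*n_A*n_B/(n_A+n_B) + 1 = 2*6*6/12 + 1 = 7.0000.
        Var[R] = 2*n_A*n_B*(2*n_A*n_B - n_A - n_B) / ((n_A+n_B)^2 * (n_A+n_B-1)) = 4320/1584 = 2.7273.
        SD[R] = 1.6514.
Step 4: Continuity-corrected z = (R - 0.5 - E[R]) / SD[R] = (9 - 0.5 - 7.0000) / 1.6514 = 0.9083.
Step 5: Two-sided p-value via normal approximation = 2*(1 - Phi(|z|)) = 0.363722.
Step 6: alpha = 0.1. fail to reject H0.

R = 9, z = 0.9083, p = 0.363722, fail to reject H0.


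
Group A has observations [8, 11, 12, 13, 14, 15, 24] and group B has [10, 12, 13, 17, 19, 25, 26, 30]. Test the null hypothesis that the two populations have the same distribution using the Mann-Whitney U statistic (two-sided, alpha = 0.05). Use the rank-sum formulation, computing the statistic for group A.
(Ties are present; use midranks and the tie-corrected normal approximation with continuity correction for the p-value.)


Step 1: Combine and sort all 15 observations; assign midranks.
sorted (value, group): (8,X), (10,Y), (11,X), (12,X), (12,Y), (13,X), (13,Y), (14,X), (15,X), (17,Y), (19,Y), (24,X), (25,Y), (26,Y), (30,Y)
ranks: 8->1, 10->2, 11->3, 12->4.5, 12->4.5, 13->6.5, 13->6.5, 14->8, 15->9, 17->10, 19->11, 24->12, 25->13, 26->14, 30->15
Step 2: Rank sum for X: R1 = 1 + 3 + 4.5 + 6.5 + 8 + 9 + 12 = 44.
Step 3: U_X = R1 - n1(n1+1)/2 = 44 - 7*8/2 = 44 - 28 = 16.
       U_Y = n1*n2 - U_X = 56 - 16 = 40.
Step 4: Ties are present, so use the tie-corrected normal approximation (with continuity correction) for the p-value.
Step 5: p-value = 0.182450; compare to alpha = 0.05. fail to reject H0.

U_X = 16, p = 0.182450, fail to reject H0 at alpha = 0.05.


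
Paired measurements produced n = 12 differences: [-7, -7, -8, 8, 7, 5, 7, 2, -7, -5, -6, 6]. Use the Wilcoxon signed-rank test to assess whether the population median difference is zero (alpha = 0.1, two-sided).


Step 1: Drop any zero differences (none here) and take |d_i|.
|d| = [7, 7, 8, 8, 7, 5, 7, 2, 7, 5, 6, 6]
Step 2: Midrank |d_i| (ties get averaged ranks).
ranks: |7|->8, |7|->8, |8|->11.5, |8|->11.5, |7|->8, |5|->2.5, |7|->8, |2|->1, |7|->8, |5|->2.5, |6|->4.5, |6|->4.5
Step 3: Attach original signs; sum ranks with positive sign and with negative sign.
W+ = 11.5 + 8 + 2.5 + 8 + 1 + 4.5 = 35.5
W- = 8 + 8 + 11.5 + 8 + 2.5 + 4.5 = 42.5
(Check: W+ + W- = 78 should equal n(n+1)/2 = 78.)
Step 4: Test statistic W = min(W+, W-) = 35.5.
Step 5: Ties in |d|, so use the tie-corrected normal approximation.
        E[W] = n(n+1)/4 = 12*13/4 = 39.
        Tie groups: |d|=5 (t=2), |d|=6 (t=2), |d|=7 (t=5), |d|=8 (t=2); sum(t^3 - t) = 138.
        Var[W] = n(n+1)(2n+1)/24 - sum(t^3-t)/48 = 3900/24 - 138/48 = 159.625.
        z = (W - E[W]) / sqrt(Var[W]) = (35.5 - 39) / 12.6343 = -0.2770.
        Two-sided p = 2*Phi(z) = 0.781762.
Step 6: alpha = 0.1. fail to reject H0.

W+ = 35.5, W- = 42.5, W = min = 35.5, p = 0.781762, fail to reject H0.


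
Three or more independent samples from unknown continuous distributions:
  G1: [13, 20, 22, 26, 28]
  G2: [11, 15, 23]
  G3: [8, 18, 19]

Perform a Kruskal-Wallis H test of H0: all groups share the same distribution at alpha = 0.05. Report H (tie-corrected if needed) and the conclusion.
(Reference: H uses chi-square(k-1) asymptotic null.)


Step 1: Combine all N = 11 observations and assign midranks.
sorted (value, group, rank): (8,G3,1), (11,G2,2), (13,G1,3), (15,G2,4), (18,G3,5), (19,G3,6), (20,G1,7), (22,G1,8), (23,G2,9), (26,G1,10), (28,G1,11)
Step 2: Sum ranks within each group.
R_1 = 39 (n_1 = 5)
R_2 = 15 (n_2 = 3)
R_3 = 12 (n_3 = 3)
Step 3: H = 12/(N(N+1)) * sum(R_i^2/n_i) - 3(N+1)
     = 12/(11*12) * (39^2/5 + 15^2/3 + 12^2/3) - 3*12
     = 0.090909 * 427.2 - 36
     = 2.836364.
Step 4: No ties, so H is used without correction.
Step 5: Under H0, H ~ chi^2(2); p-value = 0.242154.
Step 6: alpha = 0.05. fail to reject H0.

H = 2.8364, df = 2, p = 0.242154, fail to reject H0.


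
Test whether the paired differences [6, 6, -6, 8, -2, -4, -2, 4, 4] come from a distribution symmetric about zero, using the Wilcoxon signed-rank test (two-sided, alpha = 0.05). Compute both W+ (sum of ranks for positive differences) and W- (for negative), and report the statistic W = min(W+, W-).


Step 1: Drop any zero differences (none here) and take |d_i|.
|d| = [6, 6, 6, 8, 2, 4, 2, 4, 4]
Step 2: Midrank |d_i| (ties get averaged ranks).
ranks: |6|->7, |6|->7, |6|->7, |8|->9, |2|->1.5, |4|->4, |2|->1.5, |4|->4, |4|->4
Step 3: Attach original signs; sum ranks with positive sign and with negative sign.
W+ = 7 + 7 + 9 + 4 + 4 = 31
W- = 7 + 1.5 + 4 + 1.5 = 14
(Check: W+ + W- = 45 should equal n(n+1)/2 = 45.)
Step 4: Test statistic W = min(W+, W-) = 14.
Step 5: Ties in |d|, so use the tie-corrected normal approximation.
        E[W] = n(n+1)/4 = 9*10/4 = 22.5.
        Tie groups: |d|=2 (t=2), |d|=4 (t=3), |d|=6 (t=3); sum(t^3 - t) = 54.
        Var[W] = n(n+1)(2n+1)/24 - sum(t^3-t)/48 = 1710/24 - 54/48 = 70.125.
        z = (W - E[W]) / sqrt(Var[W]) = (14 - 22.5) / 8.3741 = -1.0150.
        Two-sided p = 2*Phi(z) = 0.310088.
Step 6: alpha = 0.05. fail to reject H0.

W+ = 31, W- = 14, W = min = 14, p = 0.310088, fail to reject H0.


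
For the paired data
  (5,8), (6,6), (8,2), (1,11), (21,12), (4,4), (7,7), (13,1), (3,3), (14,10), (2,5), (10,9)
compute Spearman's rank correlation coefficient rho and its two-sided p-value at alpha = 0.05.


Step 1: Rank x and y separately (midranks; no ties here).
rank(x): 5->5, 6->6, 8->8, 1->1, 21->12, 4->4, 7->7, 13->10, 3->3, 14->11, 2->2, 10->9
rank(y): 8->8, 6->6, 2->2, 11->11, 12->12, 4->4, 7->7, 1->1, 3->3, 10->10, 5->5, 9->9
Step 2: d_i = R_x(i) - R_y(i); compute d_i^2.
  (5-8)^2=9, (6-6)^2=0, (8-2)^2=36, (1-11)^2=100, (12-12)^2=0, (4-4)^2=0, (7-7)^2=0, (10-1)^2=81, (3-3)^2=0, (11-10)^2=1, (2-5)^2=9, (9-9)^2=0
sum(d^2) = 236.
Step 3: rho = 1 - 6*236 / (12*(12^2 - 1)) = 1 - 1416/1716 = 0.174825.
Step 4: Under H0, t = rho * sqrt((n-2)/(1-rho^2)) = 0.5615 ~ t(10).
Step 5: Two-sided p-value from the t-distribution with 10 df = 0.586824.
Step 6: alpha = 0.05. fail to reject H0.

rho = 0.1748, p = 0.586824, fail to reject H0 at alpha = 0.05.


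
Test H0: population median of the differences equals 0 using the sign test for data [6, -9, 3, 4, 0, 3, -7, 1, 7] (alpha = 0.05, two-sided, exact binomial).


Step 1: Discard zero differences. Original n = 9; n_eff = number of nonzero differences = 8.
Nonzero differences (with sign): +6, -9, +3, +4, +3, -7, +1, +7
Step 2: Count signs: positive = 6, negative = 2.
Step 3: Under H0: P(positive) = 0.5, so the number of positives S ~ Bin(8, 0.5).
Step 4: Two-sided exact p-value = sum of Bin(8,0.5) probabilities at or below the observed probability = 0.289062.
Step 5: alpha = 0.05. fail to reject H0.

n_eff = 8, pos = 6, neg = 2, p = 0.289062, fail to reject H0.


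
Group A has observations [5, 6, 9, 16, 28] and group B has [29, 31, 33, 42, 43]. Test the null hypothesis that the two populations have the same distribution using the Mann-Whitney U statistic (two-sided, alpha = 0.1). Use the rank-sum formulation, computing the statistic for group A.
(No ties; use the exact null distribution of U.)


Step 1: Combine and sort all 10 observations; assign midranks.
sorted (value, group): (5,X), (6,X), (9,X), (16,X), (28,X), (29,Y), (31,Y), (33,Y), (42,Y), (43,Y)
ranks: 5->1, 6->2, 9->3, 16->4, 28->5, 29->6, 31->7, 33->8, 42->9, 43->10
Step 2: Rank sum for X: R1 = 1 + 2 + 3 + 4 + 5 = 15.
Step 3: U_X = R1 - n1(n1+1)/2 = 15 - 5*6/2 = 15 - 15 = 0.
       U_Y = n1*n2 - U_X = 25 - 0 = 25.
Step 4: No ties, so the exact null distribution of U (based on enumerating the C(10,5) = 252 equally likely rank assignments) gives the two-sided p-value.
Step 5: p-value = 0.007937; compare to alpha = 0.1. reject H0.

U_X = 0, p = 0.007937, reject H0 at alpha = 0.1.


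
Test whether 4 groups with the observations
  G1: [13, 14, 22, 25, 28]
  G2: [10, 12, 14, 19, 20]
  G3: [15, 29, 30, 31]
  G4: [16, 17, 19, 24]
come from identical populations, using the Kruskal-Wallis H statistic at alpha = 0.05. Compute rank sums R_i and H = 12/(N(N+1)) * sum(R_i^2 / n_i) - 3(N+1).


Step 1: Combine all N = 18 observations and assign midranks.
sorted (value, group, rank): (10,G2,1), (12,G2,2), (13,G1,3), (14,G1,4.5), (14,G2,4.5), (15,G3,6), (16,G4,7), (17,G4,8), (19,G2,9.5), (19,G4,9.5), (20,G2,11), (22,G1,12), (24,G4,13), (25,G1,14), (28,G1,15), (29,G3,16), (30,G3,17), (31,G3,18)
Step 2: Sum ranks within each group.
R_1 = 48.5 (n_1 = 5)
R_2 = 28 (n_2 = 5)
R_3 = 57 (n_3 = 4)
R_4 = 37.5 (n_4 = 4)
Step 3: H = 12/(N(N+1)) * sum(R_i^2/n_i) - 3(N+1)
     = 12/(18*19) * (48.5^2/5 + 28^2/5 + 57^2/4 + 37.5^2/4) - 3*19
     = 0.035088 * 1791.06 - 57
     = 5.844298.
Step 4: Ties present; correction factor C = 1 - 12/(18^3 - 18) = 0.997936. Corrected H = 5.844298 / 0.997936 = 5.856386.
Step 5: Under H0, H ~ chi^2(3); p-value = 0.118810.
Step 6: alpha = 0.05. fail to reject H0.

H = 5.8564, df = 3, p = 0.118810, fail to reject H0.


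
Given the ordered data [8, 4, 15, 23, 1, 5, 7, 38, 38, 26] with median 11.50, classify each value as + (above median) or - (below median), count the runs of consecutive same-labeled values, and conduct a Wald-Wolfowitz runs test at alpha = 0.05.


Step 1: Compute median = 11.50; label A = above, B = below.
Labels in order: BBAABBBAAA  (n_A = 5, n_B = 5)
Step 2: Count runs R = 4.
Step 3: Under H0 (random ordering), E[R] = 2*n_A*n_B/(n_A+n_B) + 1 = 2*5*5/10 + 1 = 6.0000.
        Var[R] = 2*n_A*n_B*(2*n_A*n_B - n_A - n_B) / ((n_A+n_B)^2 * (n_A+n_B-1)) = 2000/900 = 2.2222.
        SD[R] = 1.4907.
Step 4: Continuity-corrected z = (R + 0.5 - E[R]) / SD[R] = (4 + 0.5 - 6.0000) / 1.4907 = -1.0062.
Step 5: Two-sided p-value via normal approximation = 2*(1 - Phi(|z|)) = 0.314305.
Step 6: alpha = 0.05. fail to reject H0.

R = 4, z = -1.0062, p = 0.314305, fail to reject H0.


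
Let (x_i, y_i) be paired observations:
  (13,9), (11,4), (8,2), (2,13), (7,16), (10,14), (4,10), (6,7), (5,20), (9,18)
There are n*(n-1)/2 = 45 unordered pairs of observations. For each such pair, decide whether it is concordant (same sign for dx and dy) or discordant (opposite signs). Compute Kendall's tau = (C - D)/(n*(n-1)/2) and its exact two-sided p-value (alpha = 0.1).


Step 1: Enumerate the 45 unordered pairs (i,j) with i<j and classify each by sign(x_j-x_i) * sign(y_j-y_i).
  (1,2):dx=-2,dy=-5->C; (1,3):dx=-5,dy=-7->C; (1,4):dx=-11,dy=+4->D; (1,5):dx=-6,dy=+7->D
  (1,6):dx=-3,dy=+5->D; (1,7):dx=-9,dy=+1->D; (1,8):dx=-7,dy=-2->C; (1,9):dx=-8,dy=+11->D
  (1,10):dx=-4,dy=+9->D; (2,3):dx=-3,dy=-2->C; (2,4):dx=-9,dy=+9->D; (2,5):dx=-4,dy=+12->D
  (2,6):dx=-1,dy=+10->D; (2,7):dx=-7,dy=+6->D; (2,8):dx=-5,dy=+3->D; (2,9):dx=-6,dy=+16->D
  (2,10):dx=-2,dy=+14->D; (3,4):dx=-6,dy=+11->D; (3,5):dx=-1,dy=+14->D; (3,6):dx=+2,dy=+12->C
  (3,7):dx=-4,dy=+8->D; (3,8):dx=-2,dy=+5->D; (3,9):dx=-3,dy=+18->D; (3,10):dx=+1,dy=+16->C
  (4,5):dx=+5,dy=+3->C; (4,6):dx=+8,dy=+1->C; (4,7):dx=+2,dy=-3->D; (4,8):dx=+4,dy=-6->D
  (4,9):dx=+3,dy=+7->C; (4,10):dx=+7,dy=+5->C; (5,6):dx=+3,dy=-2->D; (5,7):dx=-3,dy=-6->C
  (5,8):dx=-1,dy=-9->C; (5,9):dx=-2,dy=+4->D; (5,10):dx=+2,dy=+2->C; (6,7):dx=-6,dy=-4->C
  (6,8):dx=-4,dy=-7->C; (6,9):dx=-5,dy=+6->D; (6,10):dx=-1,dy=+4->D; (7,8):dx=+2,dy=-3->D
  (7,9):dx=+1,dy=+10->C; (7,10):dx=+5,dy=+8->C; (8,9):dx=-1,dy=+13->D; (8,10):dx=+3,dy=+11->C
  (9,10):dx=+4,dy=-2->D
Step 2: C = 18, D = 27, total pairs = 45.
Step 3: tau = (C - D)/(n(n-1)/2) = (18 - 27)/45 = -0.200000.
Step 4: Exact two-sided p-value (enumerate n! = 3628800 permutations of y under H0): p = 0.484313.
Step 5: alpha = 0.1. fail to reject H0.

tau_b = -0.2000 (C=18, D=27), p = 0.484313, fail to reject H0.


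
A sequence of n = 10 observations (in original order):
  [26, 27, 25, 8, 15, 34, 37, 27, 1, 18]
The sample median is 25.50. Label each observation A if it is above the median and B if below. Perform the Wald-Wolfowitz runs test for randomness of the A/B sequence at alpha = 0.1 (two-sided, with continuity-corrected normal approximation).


Step 1: Compute median = 25.50; label A = above, B = below.
Labels in order: AABBBAAABB  (n_A = 5, n_B = 5)
Step 2: Count runs R = 4.
Step 3: Under H0 (random ordering), E[R] = 2*n_A*n_B/(n_A+n_B) + 1 = 2*5*5/10 + 1 = 6.0000.
        Var[R] = 2*n_A*n_B*(2*n_A*n_B - n_A - n_B) / ((n_A+n_B)^2 * (n_A+n_B-1)) = 2000/900 = 2.2222.
        SD[R] = 1.4907.
Step 4: Continuity-corrected z = (R + 0.5 - E[R]) / SD[R] = (4 + 0.5 - 6.0000) / 1.4907 = -1.0062.
Step 5: Two-sided p-value via normal approximation = 2*(1 - Phi(|z|)) = 0.314305.
Step 6: alpha = 0.1. fail to reject H0.

R = 4, z = -1.0062, p = 0.314305, fail to reject H0.


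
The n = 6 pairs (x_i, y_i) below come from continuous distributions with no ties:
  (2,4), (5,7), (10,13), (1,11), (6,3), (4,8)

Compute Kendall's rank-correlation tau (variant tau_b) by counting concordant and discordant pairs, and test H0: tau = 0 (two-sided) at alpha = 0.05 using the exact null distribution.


Step 1: Enumerate the 15 unordered pairs (i,j) with i<j and classify each by sign(x_j-x_i) * sign(y_j-y_i).
  (1,2):dx=+3,dy=+3->C; (1,3):dx=+8,dy=+9->C; (1,4):dx=-1,dy=+7->D; (1,5):dx=+4,dy=-1->D
  (1,6):dx=+2,dy=+4->C; (2,3):dx=+5,dy=+6->C; (2,4):dx=-4,dy=+4->D; (2,5):dx=+1,dy=-4->D
  (2,6):dx=-1,dy=+1->D; (3,4):dx=-9,dy=-2->C; (3,5):dx=-4,dy=-10->C; (3,6):dx=-6,dy=-5->C
  (4,5):dx=+5,dy=-8->D; (4,6):dx=+3,dy=-3->D; (5,6):dx=-2,dy=+5->D
Step 2: C = 7, D = 8, total pairs = 15.
Step 3: tau = (C - D)/(n(n-1)/2) = (7 - 8)/15 = -0.066667.
Step 4: Exact two-sided p-value (enumerate n! = 720 permutations of y under H0): p = 1.000000.
Step 5: alpha = 0.05. fail to reject H0.

tau_b = -0.0667 (C=7, D=8), p = 1.000000, fail to reject H0.


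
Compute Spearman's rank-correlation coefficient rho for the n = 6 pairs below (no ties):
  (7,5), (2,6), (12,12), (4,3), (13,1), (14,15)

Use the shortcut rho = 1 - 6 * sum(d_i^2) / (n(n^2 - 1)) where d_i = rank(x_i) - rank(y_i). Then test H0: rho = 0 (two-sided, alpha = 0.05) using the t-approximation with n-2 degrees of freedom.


Step 1: Rank x and y separately (midranks; no ties here).
rank(x): 7->3, 2->1, 12->4, 4->2, 13->5, 14->6
rank(y): 5->3, 6->4, 12->5, 3->2, 1->1, 15->6
Step 2: d_i = R_x(i) - R_y(i); compute d_i^2.
  (3-3)^2=0, (1-4)^2=9, (4-5)^2=1, (2-2)^2=0, (5-1)^2=16, (6-6)^2=0
sum(d^2) = 26.
Step 3: rho = 1 - 6*26 / (6*(6^2 - 1)) = 1 - 156/210 = 0.257143.
Step 4: Under H0, t = rho * sqrt((n-2)/(1-rho^2)) = 0.5322 ~ t(4).
Step 5: Two-sided p-value from the t-distribution with 4 df = 0.622787.
Step 6: alpha = 0.05. fail to reject H0.

rho = 0.2571, p = 0.622787, fail to reject H0 at alpha = 0.05.


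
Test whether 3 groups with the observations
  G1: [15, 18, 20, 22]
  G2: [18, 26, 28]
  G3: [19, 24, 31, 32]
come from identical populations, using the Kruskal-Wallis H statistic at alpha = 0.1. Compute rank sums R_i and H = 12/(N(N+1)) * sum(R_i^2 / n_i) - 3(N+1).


Step 1: Combine all N = 11 observations and assign midranks.
sorted (value, group, rank): (15,G1,1), (18,G1,2.5), (18,G2,2.5), (19,G3,4), (20,G1,5), (22,G1,6), (24,G3,7), (26,G2,8), (28,G2,9), (31,G3,10), (32,G3,11)
Step 2: Sum ranks within each group.
R_1 = 14.5 (n_1 = 4)
R_2 = 19.5 (n_2 = 3)
R_3 = 32 (n_3 = 4)
Step 3: H = 12/(N(N+1)) * sum(R_i^2/n_i) - 3(N+1)
     = 12/(11*12) * (14.5^2/4 + 19.5^2/3 + 32^2/4) - 3*12
     = 0.090909 * 435.312 - 36
     = 3.573864.
Step 4: Ties present; correction factor C = 1 - 6/(11^3 - 11) = 0.995455. Corrected H = 3.573864 / 0.995455 = 3.590183.
Step 5: Under H0, H ~ chi^2(2); p-value = 0.166112.
Step 6: alpha = 0.1. fail to reject H0.

H = 3.5902, df = 2, p = 0.166112, fail to reject H0.


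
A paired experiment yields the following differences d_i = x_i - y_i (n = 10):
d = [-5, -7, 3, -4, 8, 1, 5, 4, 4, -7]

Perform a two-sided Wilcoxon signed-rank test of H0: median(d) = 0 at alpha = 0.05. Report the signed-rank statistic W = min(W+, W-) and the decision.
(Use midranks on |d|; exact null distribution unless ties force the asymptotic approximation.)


Step 1: Drop any zero differences (none here) and take |d_i|.
|d| = [5, 7, 3, 4, 8, 1, 5, 4, 4, 7]
Step 2: Midrank |d_i| (ties get averaged ranks).
ranks: |5|->6.5, |7|->8.5, |3|->2, |4|->4, |8|->10, |1|->1, |5|->6.5, |4|->4, |4|->4, |7|->8.5
Step 3: Attach original signs; sum ranks with positive sign and with negative sign.
W+ = 2 + 10 + 1 + 6.5 + 4 + 4 = 27.5
W- = 6.5 + 8.5 + 4 + 8.5 = 27.5
(Check: W+ + W- = 55 should equal n(n+1)/2 = 55.)
Step 4: Test statistic W = min(W+, W-) = 27.5.
Step 5: Ties in |d|, so use the tie-corrected normal approximation.
        E[W] = n(n+1)/4 = 10*11/4 = 27.5.
        Tie groups: |d|=4 (t=3), |d|=5 (t=2), |d|=7 (t=2); sum(t^3 - t) = 36.
        Var[W] = n(n+1)(2n+1)/24 - sum(t^3-t)/48 = 2310/24 - 36/48 = 95.5.
        z = (W - E[W]) / sqrt(Var[W]) = (27.5 - 27.5) / 9.7724 = 0.0000.
        Two-sided p = 2*Phi(z) = 1.000000.
Step 6: alpha = 0.05. fail to reject H0.

W+ = 27.5, W- = 27.5, W = min = 27.5, p = 1.000000, fail to reject H0.


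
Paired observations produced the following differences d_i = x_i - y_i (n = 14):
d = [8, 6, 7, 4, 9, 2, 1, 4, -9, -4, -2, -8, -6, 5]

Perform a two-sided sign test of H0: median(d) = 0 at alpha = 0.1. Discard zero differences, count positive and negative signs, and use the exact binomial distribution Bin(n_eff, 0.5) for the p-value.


Step 1: Discard zero differences. Original n = 14; n_eff = number of nonzero differences = 14.
Nonzero differences (with sign): +8, +6, +7, +4, +9, +2, +1, +4, -9, -4, -2, -8, -6, +5
Step 2: Count signs: positive = 9, negative = 5.
Step 3: Under H0: P(positive) = 0.5, so the number of positives S ~ Bin(14, 0.5).
Step 4: Two-sided exact p-value = sum of Bin(14,0.5) probabilities at or below the observed probability = 0.423950.
Step 5: alpha = 0.1. fail to reject H0.

n_eff = 14, pos = 9, neg = 5, p = 0.423950, fail to reject H0.


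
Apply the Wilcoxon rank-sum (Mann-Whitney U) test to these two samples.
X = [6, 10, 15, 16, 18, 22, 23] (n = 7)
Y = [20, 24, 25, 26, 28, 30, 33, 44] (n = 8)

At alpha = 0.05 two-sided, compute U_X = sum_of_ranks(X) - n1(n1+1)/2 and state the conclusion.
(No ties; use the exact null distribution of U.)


Step 1: Combine and sort all 15 observations; assign midranks.
sorted (value, group): (6,X), (10,X), (15,X), (16,X), (18,X), (20,Y), (22,X), (23,X), (24,Y), (25,Y), (26,Y), (28,Y), (30,Y), (33,Y), (44,Y)
ranks: 6->1, 10->2, 15->3, 16->4, 18->5, 20->6, 22->7, 23->8, 24->9, 25->10, 26->11, 28->12, 30->13, 33->14, 44->15
Step 2: Rank sum for X: R1 = 1 + 2 + 3 + 4 + 5 + 7 + 8 = 30.
Step 3: U_X = R1 - n1(n1+1)/2 = 30 - 7*8/2 = 30 - 28 = 2.
       U_Y = n1*n2 - U_X = 56 - 2 = 54.
Step 4: No ties, so the exact null distribution of U (based on enumerating the C(15,7) = 6435 equally likely rank assignments) gives the two-sided p-value.
Step 5: p-value = 0.001243; compare to alpha = 0.05. reject H0.

U_X = 2, p = 0.001243, reject H0 at alpha = 0.05.


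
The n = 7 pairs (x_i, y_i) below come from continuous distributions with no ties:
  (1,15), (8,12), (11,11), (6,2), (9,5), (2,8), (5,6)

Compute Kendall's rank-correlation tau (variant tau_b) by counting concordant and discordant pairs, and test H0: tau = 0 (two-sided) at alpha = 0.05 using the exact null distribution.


Step 1: Enumerate the 21 unordered pairs (i,j) with i<j and classify each by sign(x_j-x_i) * sign(y_j-y_i).
  (1,2):dx=+7,dy=-3->D; (1,3):dx=+10,dy=-4->D; (1,4):dx=+5,dy=-13->D; (1,5):dx=+8,dy=-10->D
  (1,6):dx=+1,dy=-7->D; (1,7):dx=+4,dy=-9->D; (2,3):dx=+3,dy=-1->D; (2,4):dx=-2,dy=-10->C
  (2,5):dx=+1,dy=-7->D; (2,6):dx=-6,dy=-4->C; (2,7):dx=-3,dy=-6->C; (3,4):dx=-5,dy=-9->C
  (3,5):dx=-2,dy=-6->C; (3,6):dx=-9,dy=-3->C; (3,7):dx=-6,dy=-5->C; (4,5):dx=+3,dy=+3->C
  (4,6):dx=-4,dy=+6->D; (4,7):dx=-1,dy=+4->D; (5,6):dx=-7,dy=+3->D; (5,7):dx=-4,dy=+1->D
  (6,7):dx=+3,dy=-2->D
Step 2: C = 8, D = 13, total pairs = 21.
Step 3: tau = (C - D)/(n(n-1)/2) = (8 - 13)/21 = -0.238095.
Step 4: Exact two-sided p-value (enumerate n! = 5040 permutations of y under H0): p = 0.561905.
Step 5: alpha = 0.05. fail to reject H0.

tau_b = -0.2381 (C=8, D=13), p = 0.561905, fail to reject H0.


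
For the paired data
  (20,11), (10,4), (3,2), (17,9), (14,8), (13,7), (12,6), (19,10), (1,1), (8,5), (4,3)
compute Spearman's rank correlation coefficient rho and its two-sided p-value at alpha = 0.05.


Step 1: Rank x and y separately (midranks; no ties here).
rank(x): 20->11, 10->5, 3->2, 17->9, 14->8, 13->7, 12->6, 19->10, 1->1, 8->4, 4->3
rank(y): 11->11, 4->4, 2->2, 9->9, 8->8, 7->7, 6->6, 10->10, 1->1, 5->5, 3->3
Step 2: d_i = R_x(i) - R_y(i); compute d_i^2.
  (11-11)^2=0, (5-4)^2=1, (2-2)^2=0, (9-9)^2=0, (8-8)^2=0, (7-7)^2=0, (6-6)^2=0, (10-10)^2=0, (1-1)^2=0, (4-5)^2=1, (3-3)^2=0
sum(d^2) = 2.
Step 3: rho = 1 - 6*2 / (11*(11^2 - 1)) = 1 - 12/1320 = 0.990909.
Step 4: Under H0, t = rho * sqrt((n-2)/(1-rho^2)) = 22.0966 ~ t(9).
Step 5: Two-sided p-value from the t-distribution with 9 df = 0.000000.
Step 6: alpha = 0.05. reject H0.

rho = 0.9909, p = 0.000000, reject H0 at alpha = 0.05.


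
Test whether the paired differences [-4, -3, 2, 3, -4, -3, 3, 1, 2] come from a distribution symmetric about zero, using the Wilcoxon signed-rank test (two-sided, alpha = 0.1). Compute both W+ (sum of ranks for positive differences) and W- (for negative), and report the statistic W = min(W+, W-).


Step 1: Drop any zero differences (none here) and take |d_i|.
|d| = [4, 3, 2, 3, 4, 3, 3, 1, 2]
Step 2: Midrank |d_i| (ties get averaged ranks).
ranks: |4|->8.5, |3|->5.5, |2|->2.5, |3|->5.5, |4|->8.5, |3|->5.5, |3|->5.5, |1|->1, |2|->2.5
Step 3: Attach original signs; sum ranks with positive sign and with negative sign.
W+ = 2.5 + 5.5 + 5.5 + 1 + 2.5 = 17
W- = 8.5 + 5.5 + 8.5 + 5.5 = 28
(Check: W+ + W- = 45 should equal n(n+1)/2 = 45.)
Step 4: Test statistic W = min(W+, W-) = 17.
Step 5: Ties in |d|, so use the tie-corrected normal approximation.
        E[W] = n(n+1)/4 = 9*10/4 = 22.5.
        Tie groups: |d|=2 (t=2), |d|=3 (t=4), |d|=4 (t=2); sum(t^3 - t) = 72.
        Var[W] = n(n+1)(2n+1)/24 - sum(t^3-t)/48 = 1710/24 - 72/48 = 69.75.
        z = (W - E[W]) / sqrt(Var[W]) = (17 - 22.5) / 8.3516 = -0.6586.
        Two-sided p = 2*Phi(z) = 0.510183.
Step 6: alpha = 0.1. fail to reject H0.

W+ = 17, W- = 28, W = min = 17, p = 0.510183, fail to reject H0.


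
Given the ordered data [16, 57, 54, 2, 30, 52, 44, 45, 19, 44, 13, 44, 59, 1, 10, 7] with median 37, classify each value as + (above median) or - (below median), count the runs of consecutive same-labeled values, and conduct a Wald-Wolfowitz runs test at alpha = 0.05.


Step 1: Compute median = 37; label A = above, B = below.
Labels in order: BAABBAAABABAABBB  (n_A = 8, n_B = 8)
Step 2: Count runs R = 9.
Step 3: Under H0 (random ordering), E[R] = 2*n_A*n_B/(n_A+n_B) + 1 = 2*8*8/16 + 1 = 9.0000.
        Var[R] = 2*n_A*n_B*(2*n_A*n_B - n_A - n_B) / ((n_A+n_B)^2 * (n_A+n_B-1)) = 14336/3840 = 3.7333.
        SD[R] = 1.9322.
Step 4: R = E[R], so z = 0 with no continuity correction.
Step 5: Two-sided p-value via normal approximation = 2*(1 - Phi(|z|)) = 1.000000.
Step 6: alpha = 0.05. fail to reject H0.

R = 9, z = 0.0000, p = 1.000000, fail to reject H0.


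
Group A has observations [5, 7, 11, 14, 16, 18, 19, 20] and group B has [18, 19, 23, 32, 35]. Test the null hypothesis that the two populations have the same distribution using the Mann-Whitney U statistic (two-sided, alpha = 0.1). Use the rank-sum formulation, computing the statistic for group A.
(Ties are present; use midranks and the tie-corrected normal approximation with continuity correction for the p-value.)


Step 1: Combine and sort all 13 observations; assign midranks.
sorted (value, group): (5,X), (7,X), (11,X), (14,X), (16,X), (18,X), (18,Y), (19,X), (19,Y), (20,X), (23,Y), (32,Y), (35,Y)
ranks: 5->1, 7->2, 11->3, 14->4, 16->5, 18->6.5, 18->6.5, 19->8.5, 19->8.5, 20->10, 23->11, 32->12, 35->13
Step 2: Rank sum for X: R1 = 1 + 2 + 3 + 4 + 5 + 6.5 + 8.5 + 10 = 40.
Step 3: U_X = R1 - n1(n1+1)/2 = 40 - 8*9/2 = 40 - 36 = 4.
       U_Y = n1*n2 - U_X = 40 - 4 = 36.
Step 4: Ties are present, so use the tie-corrected normal approximation (with continuity correction) for the p-value.
Step 5: p-value = 0.022892; compare to alpha = 0.1. reject H0.

U_X = 4, p = 0.022892, reject H0 at alpha = 0.1.


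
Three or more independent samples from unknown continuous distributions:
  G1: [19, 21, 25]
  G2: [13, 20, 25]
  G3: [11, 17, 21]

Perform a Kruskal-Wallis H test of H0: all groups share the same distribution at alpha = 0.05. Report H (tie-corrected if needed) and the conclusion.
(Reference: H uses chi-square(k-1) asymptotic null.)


Step 1: Combine all N = 9 observations and assign midranks.
sorted (value, group, rank): (11,G3,1), (13,G2,2), (17,G3,3), (19,G1,4), (20,G2,5), (21,G1,6.5), (21,G3,6.5), (25,G1,8.5), (25,G2,8.5)
Step 2: Sum ranks within each group.
R_1 = 19 (n_1 = 3)
R_2 = 15.5 (n_2 = 3)
R_3 = 10.5 (n_3 = 3)
Step 3: H = 12/(N(N+1)) * sum(R_i^2/n_i) - 3(N+1)
     = 12/(9*10) * (19^2/3 + 15.5^2/3 + 10.5^2/3) - 3*10
     = 0.133333 * 237.167 - 30
     = 1.622222.
Step 4: Ties present; correction factor C = 1 - 12/(9^3 - 9) = 0.983333. Corrected H = 1.622222 / 0.983333 = 1.649718.
Step 5: Under H0, H ~ chi^2(2); p-value = 0.438297.
Step 6: alpha = 0.05. fail to reject H0.

H = 1.6497, df = 2, p = 0.438297, fail to reject H0.


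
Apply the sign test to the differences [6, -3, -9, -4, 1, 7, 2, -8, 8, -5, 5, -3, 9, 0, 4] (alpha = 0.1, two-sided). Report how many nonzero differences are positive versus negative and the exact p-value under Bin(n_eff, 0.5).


Step 1: Discard zero differences. Original n = 15; n_eff = number of nonzero differences = 14.
Nonzero differences (with sign): +6, -3, -9, -4, +1, +7, +2, -8, +8, -5, +5, -3, +9, +4
Step 2: Count signs: positive = 8, negative = 6.
Step 3: Under H0: P(positive) = 0.5, so the number of positives S ~ Bin(14, 0.5).
Step 4: Two-sided exact p-value = sum of Bin(14,0.5) probabilities at or below the observed probability = 0.790527.
Step 5: alpha = 0.1. fail to reject H0.

n_eff = 14, pos = 8, neg = 6, p = 0.790527, fail to reject H0.


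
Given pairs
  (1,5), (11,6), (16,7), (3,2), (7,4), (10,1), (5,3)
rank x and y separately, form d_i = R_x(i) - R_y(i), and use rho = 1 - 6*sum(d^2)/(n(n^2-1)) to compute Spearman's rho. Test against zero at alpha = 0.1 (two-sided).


Step 1: Rank x and y separately (midranks; no ties here).
rank(x): 1->1, 11->6, 16->7, 3->2, 7->4, 10->5, 5->3
rank(y): 5->5, 6->6, 7->7, 2->2, 4->4, 1->1, 3->3
Step 2: d_i = R_x(i) - R_y(i); compute d_i^2.
  (1-5)^2=16, (6-6)^2=0, (7-7)^2=0, (2-2)^2=0, (4-4)^2=0, (5-1)^2=16, (3-3)^2=0
sum(d^2) = 32.
Step 3: rho = 1 - 6*32 / (7*(7^2 - 1)) = 1 - 192/336 = 0.428571.
Step 4: Under H0, t = rho * sqrt((n-2)/(1-rho^2)) = 1.0607 ~ t(5).
Step 5: Two-sided p-value from the t-distribution with 5 df = 0.337368.
Step 6: alpha = 0.1. fail to reject H0.

rho = 0.4286, p = 0.337368, fail to reject H0 at alpha = 0.1.


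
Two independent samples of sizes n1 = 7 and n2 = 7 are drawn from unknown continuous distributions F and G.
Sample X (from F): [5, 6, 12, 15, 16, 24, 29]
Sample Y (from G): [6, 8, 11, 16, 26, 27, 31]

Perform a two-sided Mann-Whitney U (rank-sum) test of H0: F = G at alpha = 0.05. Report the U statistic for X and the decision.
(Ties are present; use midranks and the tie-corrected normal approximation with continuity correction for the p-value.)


Step 1: Combine and sort all 14 observations; assign midranks.
sorted (value, group): (5,X), (6,X), (6,Y), (8,Y), (11,Y), (12,X), (15,X), (16,X), (16,Y), (24,X), (26,Y), (27,Y), (29,X), (31,Y)
ranks: 5->1, 6->2.5, 6->2.5, 8->4, 11->5, 12->6, 15->7, 16->8.5, 16->8.5, 24->10, 26->11, 27->12, 29->13, 31->14
Step 2: Rank sum for X: R1 = 1 + 2.5 + 6 + 7 + 8.5 + 10 + 13 = 48.
Step 3: U_X = R1 - n1(n1+1)/2 = 48 - 7*8/2 = 48 - 28 = 20.
       U_Y = n1*n2 - U_X = 49 - 20 = 29.
Step 4: Ties are present, so use the tie-corrected normal approximation (with continuity correction) for the p-value.
Step 5: p-value = 0.608491; compare to alpha = 0.05. fail to reject H0.

U_X = 20, p = 0.608491, fail to reject H0 at alpha = 0.05.


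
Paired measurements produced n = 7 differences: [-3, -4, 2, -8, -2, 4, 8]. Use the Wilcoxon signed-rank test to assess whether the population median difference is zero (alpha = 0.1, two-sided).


Step 1: Drop any zero differences (none here) and take |d_i|.
|d| = [3, 4, 2, 8, 2, 4, 8]
Step 2: Midrank |d_i| (ties get averaged ranks).
ranks: |3|->3, |4|->4.5, |2|->1.5, |8|->6.5, |2|->1.5, |4|->4.5, |8|->6.5
Step 3: Attach original signs; sum ranks with positive sign and with negative sign.
W+ = 1.5 + 4.5 + 6.5 = 12.5
W- = 3 + 4.5 + 6.5 + 1.5 = 15.5
(Check: W+ + W- = 28 should equal n(n+1)/2 = 28.)
Step 4: Test statistic W = min(W+, W-) = 12.5.
Step 5: Ties in |d|, so use the tie-corrected normal approximation.
        E[W] = n(n+1)/4 = 7*8/4 = 14.
        Tie groups: |d|=2 (t=2), |d|=4 (t=2), |d|=8 (t=2); sum(t^3 - t) = 18.
        Var[W] = n(n+1)(2n+1)/24 - sum(t^3-t)/48 = 840/24 - 18/48 = 34.625.
        z = (W - E[W]) / sqrt(Var[W]) = (12.5 - 14) / 5.8843 = -0.2549.
        Two-sided p = 2*Phi(z) = 0.798788.
Step 6: alpha = 0.1. fail to reject H0.

W+ = 12.5, W- = 15.5, W = min = 12.5, p = 0.798788, fail to reject H0.


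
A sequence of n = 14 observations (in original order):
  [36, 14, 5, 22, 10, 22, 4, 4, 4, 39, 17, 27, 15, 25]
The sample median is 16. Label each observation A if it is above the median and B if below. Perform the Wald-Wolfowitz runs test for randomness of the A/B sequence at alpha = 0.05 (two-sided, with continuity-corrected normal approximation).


Step 1: Compute median = 16; label A = above, B = below.
Labels in order: ABBABABBBAAABA  (n_A = 7, n_B = 7)
Step 2: Count runs R = 9.
Step 3: Under H0 (random ordering), E[R] = 2*n_A*n_B/(n_A+n_B) + 1 = 2*7*7/14 + 1 = 8.0000.
        Var[R] = 2*n_A*n_B*(2*n_A*n_B - n_A - n_B) / ((n_A+n_B)^2 * (n_A+n_B-1)) = 8232/2548 = 3.2308.
        SD[R] = 1.7974.
Step 4: Continuity-corrected z = (R - 0.5 - E[R]) / SD[R] = (9 - 0.5 - 8.0000) / 1.7974 = 0.2782.
Step 5: Two-sided p-value via normal approximation = 2*(1 - Phi(|z|)) = 0.780879.
Step 6: alpha = 0.05. fail to reject H0.

R = 9, z = 0.2782, p = 0.780879, fail to reject H0.


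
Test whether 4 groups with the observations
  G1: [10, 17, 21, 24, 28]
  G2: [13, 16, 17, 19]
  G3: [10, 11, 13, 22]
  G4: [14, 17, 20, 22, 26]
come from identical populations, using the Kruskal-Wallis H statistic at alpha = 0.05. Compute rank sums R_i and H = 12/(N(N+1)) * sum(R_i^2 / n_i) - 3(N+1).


Step 1: Combine all N = 18 observations and assign midranks.
sorted (value, group, rank): (10,G1,1.5), (10,G3,1.5), (11,G3,3), (13,G2,4.5), (13,G3,4.5), (14,G4,6), (16,G2,7), (17,G1,9), (17,G2,9), (17,G4,9), (19,G2,11), (20,G4,12), (21,G1,13), (22,G3,14.5), (22,G4,14.5), (24,G1,16), (26,G4,17), (28,G1,18)
Step 2: Sum ranks within each group.
R_1 = 57.5 (n_1 = 5)
R_2 = 31.5 (n_2 = 4)
R_3 = 23.5 (n_3 = 4)
R_4 = 58.5 (n_4 = 5)
Step 3: H = 12/(N(N+1)) * sum(R_i^2/n_i) - 3(N+1)
     = 12/(18*19) * (57.5^2/5 + 31.5^2/4 + 23.5^2/4 + 58.5^2/5) - 3*19
     = 0.035088 * 1731.83 - 57
     = 3.765789.
Step 4: Ties present; correction factor C = 1 - 42/(18^3 - 18) = 0.992776. Corrected H = 3.765789 / 0.992776 = 3.793191.
Step 5: Under H0, H ~ chi^2(3); p-value = 0.284679.
Step 6: alpha = 0.05. fail to reject H0.

H = 3.7932, df = 3, p = 0.284679, fail to reject H0.


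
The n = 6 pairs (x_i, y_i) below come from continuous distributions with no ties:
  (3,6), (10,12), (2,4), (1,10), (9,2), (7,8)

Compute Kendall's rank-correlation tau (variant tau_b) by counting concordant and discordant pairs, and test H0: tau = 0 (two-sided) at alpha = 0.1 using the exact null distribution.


Step 1: Enumerate the 15 unordered pairs (i,j) with i<j and classify each by sign(x_j-x_i) * sign(y_j-y_i).
  (1,2):dx=+7,dy=+6->C; (1,3):dx=-1,dy=-2->C; (1,4):dx=-2,dy=+4->D; (1,5):dx=+6,dy=-4->D
  (1,6):dx=+4,dy=+2->C; (2,3):dx=-8,dy=-8->C; (2,4):dx=-9,dy=-2->C; (2,5):dx=-1,dy=-10->C
  (2,6):dx=-3,dy=-4->C; (3,4):dx=-1,dy=+6->D; (3,5):dx=+7,dy=-2->D; (3,6):dx=+5,dy=+4->C
  (4,5):dx=+8,dy=-8->D; (4,6):dx=+6,dy=-2->D; (5,6):dx=-2,dy=+6->D
Step 2: C = 8, D = 7, total pairs = 15.
Step 3: tau = (C - D)/(n(n-1)/2) = (8 - 7)/15 = 0.066667.
Step 4: Exact two-sided p-value (enumerate n! = 720 permutations of y under H0): p = 1.000000.
Step 5: alpha = 0.1. fail to reject H0.

tau_b = 0.0667 (C=8, D=7), p = 1.000000, fail to reject H0.


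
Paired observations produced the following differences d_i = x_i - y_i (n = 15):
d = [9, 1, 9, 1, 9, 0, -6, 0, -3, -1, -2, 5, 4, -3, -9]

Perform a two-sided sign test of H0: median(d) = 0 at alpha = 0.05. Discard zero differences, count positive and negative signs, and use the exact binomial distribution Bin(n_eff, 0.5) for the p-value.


Step 1: Discard zero differences. Original n = 15; n_eff = number of nonzero differences = 13.
Nonzero differences (with sign): +9, +1, +9, +1, +9, -6, -3, -1, -2, +5, +4, -3, -9
Step 2: Count signs: positive = 7, negative = 6.
Step 3: Under H0: P(positive) = 0.5, so the number of positives S ~ Bin(13, 0.5).
Step 4: Two-sided exact p-value = sum of Bin(13,0.5) probabilities at or below the observed probability = 1.000000.
Step 5: alpha = 0.05. fail to reject H0.

n_eff = 13, pos = 7, neg = 6, p = 1.000000, fail to reject H0.


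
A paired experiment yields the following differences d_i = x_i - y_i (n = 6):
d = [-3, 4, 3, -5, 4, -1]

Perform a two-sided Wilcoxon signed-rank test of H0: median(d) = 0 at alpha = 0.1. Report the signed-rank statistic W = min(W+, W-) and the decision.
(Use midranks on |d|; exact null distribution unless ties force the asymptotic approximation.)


Step 1: Drop any zero differences (none here) and take |d_i|.
|d| = [3, 4, 3, 5, 4, 1]
Step 2: Midrank |d_i| (ties get averaged ranks).
ranks: |3|->2.5, |4|->4.5, |3|->2.5, |5|->6, |4|->4.5, |1|->1
Step 3: Attach original signs; sum ranks with positive sign and with negative sign.
W+ = 4.5 + 2.5 + 4.5 = 11.5
W- = 2.5 + 6 + 1 = 9.5
(Check: W+ + W- = 21 should equal n(n+1)/2 = 21.)
Step 4: Test statistic W = min(W+, W-) = 9.5.
Step 5: Ties in |d|, so use the tie-corrected normal approximation.
        E[W] = n(n+1)/4 = 6*7/4 = 10.5.
        Tie groups: |d|=3 (t=2), |d|=4 (t=2); sum(t^3 - t) = 12.
        Var[W] = n(n+1)(2n+1)/24 - sum(t^3-t)/48 = 546/24 - 12/48 = 22.5.
        z = (W - E[W]) / sqrt(Var[W]) = (9.5 - 10.5) / 4.7434 = -0.2108.
        Two-sided p = 2*Phi(z) = 0.833029.
Step 6: alpha = 0.1. fail to reject H0.

W+ = 11.5, W- = 9.5, W = min = 9.5, p = 0.833029, fail to reject H0.


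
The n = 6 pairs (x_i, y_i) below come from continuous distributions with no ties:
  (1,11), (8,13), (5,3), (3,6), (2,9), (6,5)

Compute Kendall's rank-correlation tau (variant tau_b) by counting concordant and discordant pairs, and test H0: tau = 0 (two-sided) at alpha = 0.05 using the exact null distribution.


Step 1: Enumerate the 15 unordered pairs (i,j) with i<j and classify each by sign(x_j-x_i) * sign(y_j-y_i).
  (1,2):dx=+7,dy=+2->C; (1,3):dx=+4,dy=-8->D; (1,4):dx=+2,dy=-5->D; (1,5):dx=+1,dy=-2->D
  (1,6):dx=+5,dy=-6->D; (2,3):dx=-3,dy=-10->C; (2,4):dx=-5,dy=-7->C; (2,5):dx=-6,dy=-4->C
  (2,6):dx=-2,dy=-8->C; (3,4):dx=-2,dy=+3->D; (3,5):dx=-3,dy=+6->D; (3,6):dx=+1,dy=+2->C
  (4,5):dx=-1,dy=+3->D; (4,6):dx=+3,dy=-1->D; (5,6):dx=+4,dy=-4->D
Step 2: C = 6, D = 9, total pairs = 15.
Step 3: tau = (C - D)/(n(n-1)/2) = (6 - 9)/15 = -0.200000.
Step 4: Exact two-sided p-value (enumerate n! = 720 permutations of y under H0): p = 0.719444.
Step 5: alpha = 0.05. fail to reject H0.

tau_b = -0.2000 (C=6, D=9), p = 0.719444, fail to reject H0.
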